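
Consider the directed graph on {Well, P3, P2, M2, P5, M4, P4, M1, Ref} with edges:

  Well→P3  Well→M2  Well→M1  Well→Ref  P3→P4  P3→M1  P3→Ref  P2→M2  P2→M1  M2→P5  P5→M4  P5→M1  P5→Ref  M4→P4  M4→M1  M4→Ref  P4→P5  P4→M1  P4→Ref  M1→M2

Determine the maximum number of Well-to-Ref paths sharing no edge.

3

Assign every edge capacity 1; by Menger, the answer equals the max flow.
Path Well→Ref (+1); total 1.
Path Well→P3→Ref (+1); total 2.
Path Well→M2→P5→Ref (+1); total 3.
No residual Well→Ref path; max flow = 3.
Certifying cut of size 3: {M2→P5, Well→P3, Well→Ref}.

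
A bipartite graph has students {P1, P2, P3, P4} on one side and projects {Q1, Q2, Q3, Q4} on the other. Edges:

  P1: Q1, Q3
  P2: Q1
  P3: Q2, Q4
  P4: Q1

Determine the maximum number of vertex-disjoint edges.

3

Unit-capacity flow: source→left, listed edges, right→sink; max matching = max flow.
Augmenting path P1→Q1 (+1); matched 1.
Augmenting path P3→Q2 (+1); matched 2.
Augmenting path P2→Q1→P1→Q3 (+1); matched 3.
No augmenting path remains; maximum matching = 3.
König certificate: {P1, P3, Q1} is a vertex cover of size 3 (every listed pair touches it), so no matching can be larger.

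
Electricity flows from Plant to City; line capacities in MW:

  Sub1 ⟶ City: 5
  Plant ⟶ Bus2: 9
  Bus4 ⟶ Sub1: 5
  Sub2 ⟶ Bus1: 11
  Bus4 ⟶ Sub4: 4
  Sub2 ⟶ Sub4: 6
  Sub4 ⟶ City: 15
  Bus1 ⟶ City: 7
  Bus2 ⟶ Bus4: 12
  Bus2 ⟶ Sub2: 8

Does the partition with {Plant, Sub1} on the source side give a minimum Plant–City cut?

Given cut capacity: 9 + 5 = 14.
Augment Plant→Bus2→Bus4→Sub1→City: bottleneck 5, flow now 5.
Augment Plant→Bus2→Bus4→Sub4→City: bottleneck 4, flow now 9.
No augmenting path remains; maximum flow = 9.
In the residual graph, reachable from Plant: {Plant}.
Min-cut edges: Plant→Bus2 (9); capacity 9 = 9.
Cut capacity 14 exceeds the max flow 9, so it is not minimum.

No — its capacity is 14, but the minimum cut has capacity 9.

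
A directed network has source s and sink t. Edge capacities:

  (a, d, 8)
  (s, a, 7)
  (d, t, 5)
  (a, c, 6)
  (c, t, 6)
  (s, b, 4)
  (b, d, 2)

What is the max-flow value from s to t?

Augment s→a→c→t: bottleneck 6, flow now 6.
Augment s→a→d→t: bottleneck 1, flow now 7.
Augment s→b→d→t: bottleneck 2, flow now 9.
No augmenting path remains; maximum flow = 9.
In the residual graph, reachable from s: {s, b}.
Min-cut edges: s→a (7), b→d (2); capacity 7 + 2 = 9.
This cut is saturated, so no flow can exceed 9.

9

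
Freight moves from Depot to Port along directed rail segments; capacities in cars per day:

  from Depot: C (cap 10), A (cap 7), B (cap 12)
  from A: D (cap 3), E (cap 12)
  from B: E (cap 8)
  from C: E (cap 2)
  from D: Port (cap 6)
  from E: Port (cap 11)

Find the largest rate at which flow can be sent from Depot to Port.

14

Augment Depot→A→D→Port: bottleneck 3, flow now 3.
Augment Depot→A→E→Port: bottleneck 4, flow now 7.
Augment Depot→B→E→Port: bottleneck 7, flow now 14.
No augmenting path remains; maximum flow = 14.
In the residual graph, reachable from Depot: {Depot, A, B, C, E}.
Min-cut edges: A→D (3), E→Port (11); capacity 3 + 11 = 14.
This cut is saturated, so no flow can exceed 14.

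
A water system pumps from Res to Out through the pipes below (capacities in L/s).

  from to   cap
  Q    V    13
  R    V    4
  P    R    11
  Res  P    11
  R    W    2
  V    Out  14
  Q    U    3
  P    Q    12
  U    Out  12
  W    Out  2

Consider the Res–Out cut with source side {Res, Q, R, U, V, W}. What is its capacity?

Edges leaving {Res, Q, R, U, V, W}: Res→P (11), U→Out (12), V→Out (14), W→Out (2).
Cut capacity = 11 + 12 + 14 + 2 = 39.

39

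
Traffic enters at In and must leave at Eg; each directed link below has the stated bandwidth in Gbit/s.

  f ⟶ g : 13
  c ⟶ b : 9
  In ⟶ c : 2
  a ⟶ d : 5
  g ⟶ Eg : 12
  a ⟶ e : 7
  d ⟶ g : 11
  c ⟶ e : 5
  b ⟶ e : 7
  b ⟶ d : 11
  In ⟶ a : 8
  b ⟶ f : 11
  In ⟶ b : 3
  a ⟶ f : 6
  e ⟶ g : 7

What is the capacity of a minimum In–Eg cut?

Augment In→a→d→g→Eg: bottleneck 5, flow now 5.
Augment In→a→e→g→Eg: bottleneck 3, flow now 8.
Augment In→b→d→g→Eg: bottleneck 3, flow now 11.
Augment In→c→e→g→Eg: bottleneck 1, flow now 12.
No augmenting path remains; maximum flow = 12.
By max-flow min-cut, the minimum cut capacity equals the max flow.
In the residual graph, reachable from In: {In, a, b, c, d, e, f, g}.
Min-cut edges: g→Eg (12); capacity 12 = 12.

12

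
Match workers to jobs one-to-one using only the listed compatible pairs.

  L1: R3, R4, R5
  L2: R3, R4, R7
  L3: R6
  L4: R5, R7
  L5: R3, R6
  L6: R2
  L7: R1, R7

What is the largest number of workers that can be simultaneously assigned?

7

Unit-capacity flow: source→left, listed edges, right→sink; max matching = max flow.
Augmenting path L1→R3 (+1); matched 1.
Augmenting path L2→R4 (+1); matched 2.
Augmenting path L3→R6 (+1); matched 3.
Augmenting path L4→R5 (+1); matched 4.
Augmenting path L6→R2 (+1); matched 5.
Augmenting path L7→R1 (+1); matched 6.
Augmenting path L5→R3→L1→R4→L2→R7 (+1); matched 7.
No augmenting path remains; maximum matching = 7.
König certificate: {L1, L2, L3, L4, L5, L6, L7} is a vertex cover of size 7 (every listed pair touches it), so no matching can be larger.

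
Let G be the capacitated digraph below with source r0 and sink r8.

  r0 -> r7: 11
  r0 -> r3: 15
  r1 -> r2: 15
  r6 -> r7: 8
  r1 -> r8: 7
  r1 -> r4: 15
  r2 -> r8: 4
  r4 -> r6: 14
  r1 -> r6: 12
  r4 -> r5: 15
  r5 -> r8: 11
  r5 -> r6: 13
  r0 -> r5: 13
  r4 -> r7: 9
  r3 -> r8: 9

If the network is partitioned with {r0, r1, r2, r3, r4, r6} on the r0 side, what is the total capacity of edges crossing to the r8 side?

76

Edges leaving {r0, r1, r2, r3, r4, r6}: r0→r5 (13), r0→r7 (11), r1→r8 (7), r2→r8 (4), r3→r8 (9), r4→r5 (15), r4→r7 (9), r6→r7 (8).
Cut capacity = 13 + 11 + 7 + 4 + 9 + 15 + 9 + 8 = 76.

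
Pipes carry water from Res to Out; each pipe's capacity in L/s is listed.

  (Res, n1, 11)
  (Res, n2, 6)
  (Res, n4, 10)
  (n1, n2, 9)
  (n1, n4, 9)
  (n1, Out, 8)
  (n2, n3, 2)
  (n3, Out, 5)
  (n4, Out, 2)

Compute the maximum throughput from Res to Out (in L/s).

12

Augment Res→n1→Out: bottleneck 8, flow now 8.
Augment Res→n4→Out: bottleneck 2, flow now 10.
Augment Res→n2→n3→Out: bottleneck 2, flow now 12.
No augmenting path remains; maximum flow = 12.
In the residual graph, reachable from Res: {Res, n1, n2, n4}.
Min-cut edges: n1→Out (8), n2→n3 (2), n4→Out (2); capacity 8 + 2 + 2 = 12.
This cut is saturated, so no flow can exceed 12.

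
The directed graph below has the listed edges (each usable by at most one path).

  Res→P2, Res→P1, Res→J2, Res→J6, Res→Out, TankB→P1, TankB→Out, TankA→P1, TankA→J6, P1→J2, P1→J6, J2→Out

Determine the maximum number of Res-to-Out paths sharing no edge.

2

Assign every edge capacity 1; by Menger, the answer equals the max flow.
Path Res→Out (+1); total 1.
Path Res→J2→Out (+1); total 2.
No residual Res→Out path; max flow = 2.
Certifying cut of size 2: {J2→Out, Res→Out}.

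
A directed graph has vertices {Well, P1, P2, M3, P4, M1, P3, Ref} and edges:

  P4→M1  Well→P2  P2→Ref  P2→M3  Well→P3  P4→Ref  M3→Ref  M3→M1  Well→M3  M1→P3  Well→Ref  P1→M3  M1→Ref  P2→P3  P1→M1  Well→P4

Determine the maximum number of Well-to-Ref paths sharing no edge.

Assign every edge capacity 1; by Menger, the answer equals the max flow.
Path Well→Ref (+1); total 1.
Path Well→P2→Ref (+1); total 2.
Path Well→M3→Ref (+1); total 3.
Path Well→P4→Ref (+1); total 4.
No residual Well→Ref path; max flow = 4.
Certifying cut of size 4: {Well→M3, Well→P2, Well→P4, Well→Ref}.

4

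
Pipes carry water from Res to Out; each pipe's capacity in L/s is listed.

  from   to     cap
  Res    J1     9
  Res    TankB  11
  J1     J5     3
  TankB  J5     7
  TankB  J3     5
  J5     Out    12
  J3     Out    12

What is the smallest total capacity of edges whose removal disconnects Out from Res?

Augment Res→J1→J5→Out: bottleneck 3, flow now 3.
Augment Res→TankB→J5→Out: bottleneck 7, flow now 10.
Augment Res→TankB→J3→Out: bottleneck 4, flow now 14.
No augmenting path remains; maximum flow = 14.
By max-flow min-cut, the minimum cut capacity equals the max flow.
In the residual graph, reachable from Res: {Res, J1}.
Min-cut edges: Res→TankB (11), J1→J5 (3); capacity 11 + 3 = 14.

14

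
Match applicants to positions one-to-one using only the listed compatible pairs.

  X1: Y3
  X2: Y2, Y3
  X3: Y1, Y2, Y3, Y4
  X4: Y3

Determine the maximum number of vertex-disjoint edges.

Unit-capacity flow: source→left, listed edges, right→sink; max matching = max flow.
Augmenting path X1→Y3 (+1); matched 1.
Augmenting path X2→Y2 (+1); matched 2.
Augmenting path X3→Y1 (+1); matched 3.
No augmenting path remains; maximum matching = 3.
König certificate: {X2, X3, Y3} is a vertex cover of size 3 (every listed pair touches it), so no matching can be larger.

3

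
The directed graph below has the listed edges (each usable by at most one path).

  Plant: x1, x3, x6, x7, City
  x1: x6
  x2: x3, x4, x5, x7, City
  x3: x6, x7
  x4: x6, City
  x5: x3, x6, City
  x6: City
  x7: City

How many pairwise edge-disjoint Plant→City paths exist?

Assign every edge capacity 1; by Menger, the answer equals the max flow.
Path Plant→City (+1); total 1.
Path Plant→x6→City (+1); total 2.
Path Plant→x7→City (+1); total 3.
No residual Plant→City path; max flow = 3.
Certifying cut of size 3: {Plant→City, x6→City, x7→City}.

3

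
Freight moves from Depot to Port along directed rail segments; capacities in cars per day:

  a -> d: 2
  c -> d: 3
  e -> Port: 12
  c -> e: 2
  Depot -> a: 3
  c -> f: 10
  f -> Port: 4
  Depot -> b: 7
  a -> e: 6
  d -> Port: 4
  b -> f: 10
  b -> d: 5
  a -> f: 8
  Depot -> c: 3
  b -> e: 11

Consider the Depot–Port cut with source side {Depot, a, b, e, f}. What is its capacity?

26

Edges leaving {Depot, a, b, e, f}: Depot→c (3), a→d (2), b→d (5), e→Port (12), f→Port (4).
Cut capacity = 3 + 2 + 5 + 12 + 4 = 26.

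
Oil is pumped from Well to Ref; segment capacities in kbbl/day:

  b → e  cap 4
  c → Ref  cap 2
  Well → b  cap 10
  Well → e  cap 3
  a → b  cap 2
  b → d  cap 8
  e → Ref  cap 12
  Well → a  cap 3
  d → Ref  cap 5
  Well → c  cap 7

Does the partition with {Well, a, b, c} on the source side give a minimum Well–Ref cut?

Given cut capacity: 3 + 8 + 4 + 2 = 17.
Augment Well→c→Ref: bottleneck 2, flow now 2.
Augment Well→e→Ref: bottleneck 3, flow now 5.
Augment Well→b→d→Ref: bottleneck 5, flow now 10.
Augment Well→b→e→Ref: bottleneck 4, flow now 14.
No augmenting path remains; maximum flow = 14.
In the residual graph, reachable from Well: {Well, a, b, c, d}.
Min-cut edges: Well→e (3), b→e (4), c→Ref (2), d→Ref (5); capacity 3 + 4 + 2 + 5 = 14.
Cut capacity 17 exceeds the max flow 14, so it is not minimum.

No — its capacity is 17, but the minimum cut has capacity 14.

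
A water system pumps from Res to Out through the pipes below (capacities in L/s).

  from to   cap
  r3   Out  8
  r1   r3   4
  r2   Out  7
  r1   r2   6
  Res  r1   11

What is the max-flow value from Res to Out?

Augment Res→r1→r2→Out: bottleneck 6, flow now 6.
Augment Res→r1→r3→Out: bottleneck 4, flow now 10.
No augmenting path remains; maximum flow = 10.
In the residual graph, reachable from Res: {Res, r1}.
Min-cut edges: r1→r2 (6), r1→r3 (4); capacity 6 + 4 = 10.
This cut is saturated, so no flow can exceed 10.

10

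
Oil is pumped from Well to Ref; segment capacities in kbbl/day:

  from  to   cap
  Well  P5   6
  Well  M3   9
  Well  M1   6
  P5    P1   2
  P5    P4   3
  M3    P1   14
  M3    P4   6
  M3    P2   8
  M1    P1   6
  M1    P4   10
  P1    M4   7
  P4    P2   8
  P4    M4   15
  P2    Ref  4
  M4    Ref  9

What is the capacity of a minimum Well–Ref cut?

13

Augment Well→M3→P2→Ref: bottleneck 4, flow now 4.
Augment Well→P5→P1→M4→Ref: bottleneck 2, flow now 6.
Augment Well→P5→P4→M4→Ref: bottleneck 3, flow now 9.
Augment Well→M3→P1→M4→Ref: bottleneck 4, flow now 13.
No augmenting path remains; maximum flow = 13.
By max-flow min-cut, the minimum cut capacity equals the max flow.
In the residual graph, reachable from Well: {Well, P5, M3, M1, P1, P4, P2, M4}.
Min-cut edges: P2→Ref (4), M4→Ref (9); capacity 4 + 9 = 13.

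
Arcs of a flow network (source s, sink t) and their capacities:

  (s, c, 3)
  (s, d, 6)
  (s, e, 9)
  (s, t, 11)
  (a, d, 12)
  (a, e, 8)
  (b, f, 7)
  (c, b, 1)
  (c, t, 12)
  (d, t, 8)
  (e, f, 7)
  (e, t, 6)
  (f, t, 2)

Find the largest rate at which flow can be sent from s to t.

28

Augment s→t: bottleneck 11, flow now 11.
Augment s→c→t: bottleneck 3, flow now 14.
Augment s→d→t: bottleneck 6, flow now 20.
Augment s→e→t: bottleneck 6, flow now 26.
Augment s→e→f→t: bottleneck 2, flow now 28.
No augmenting path remains; maximum flow = 28.
In the residual graph, reachable from s: {s, e, f}.
Min-cut edges: s→c (3), s→d (6), s→t (11), e→t (6), f→t (2); capacity 3 + 6 + 11 + 6 + 2 = 28.
This cut is saturated, so no flow can exceed 28.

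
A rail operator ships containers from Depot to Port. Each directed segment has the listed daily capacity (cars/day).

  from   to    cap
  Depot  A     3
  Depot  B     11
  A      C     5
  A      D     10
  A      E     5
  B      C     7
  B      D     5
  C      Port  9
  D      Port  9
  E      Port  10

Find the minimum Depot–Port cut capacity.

Augment Depot→A→C→Port: bottleneck 3, flow now 3.
Augment Depot→B→C→Port: bottleneck 6, flow now 9.
Augment Depot→B→D→Port: bottleneck 5, flow now 14.
No augmenting path remains; maximum flow = 14.
By max-flow min-cut, the minimum cut capacity equals the max flow.
In the residual graph, reachable from Depot: {Depot}.
Min-cut edges: Depot→A (3), Depot→B (11); capacity 3 + 11 = 14.

14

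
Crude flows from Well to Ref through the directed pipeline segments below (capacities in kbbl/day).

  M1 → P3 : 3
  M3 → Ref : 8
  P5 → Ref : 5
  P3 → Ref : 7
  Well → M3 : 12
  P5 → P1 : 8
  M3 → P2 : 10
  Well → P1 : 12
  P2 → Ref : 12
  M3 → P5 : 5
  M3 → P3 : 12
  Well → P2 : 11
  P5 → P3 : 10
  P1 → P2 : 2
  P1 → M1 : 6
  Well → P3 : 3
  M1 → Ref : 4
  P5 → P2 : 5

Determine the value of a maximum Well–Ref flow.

Augment Well→M3→Ref: bottleneck 8, flow now 8.
Augment Well→P2→Ref: bottleneck 11, flow now 19.
Augment Well→P3→Ref: bottleneck 3, flow now 22.
Augment Well→M3→P5→Ref: bottleneck 4, flow now 26.
Augment Well→P1→P2→Ref: bottleneck 1, flow now 27.
Augment Well→P1→M1→Ref: bottleneck 4, flow now 31.
Augment Well→P1→M1→P3→Ref: bottleneck 2, flow now 33.
No augmenting path remains; maximum flow = 33.
In the residual graph, reachable from Well: {Well, P1, P2}.
Min-cut edges: Well→M3 (12), Well→P3 (3), P1→M1 (6), P2→Ref (12); capacity 12 + 3 + 6 + 12 = 33.
This cut is saturated, so no flow can exceed 33.

33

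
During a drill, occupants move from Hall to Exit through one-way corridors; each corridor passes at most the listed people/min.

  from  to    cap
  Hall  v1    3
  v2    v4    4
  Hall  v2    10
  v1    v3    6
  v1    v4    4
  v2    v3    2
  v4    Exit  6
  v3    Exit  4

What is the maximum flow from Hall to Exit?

Augment Hall→v1→v3→Exit: bottleneck 3, flow now 3.
Augment Hall→v2→v3→Exit: bottleneck 1, flow now 4.
Augment Hall→v2→v4→Exit: bottleneck 4, flow now 8.
Augment Hall→v2→v3→v1→v4→Exit: bottleneck 1, flow now 9. (uses reverse residual edge)
No augmenting path remains; maximum flow = 9.
In the residual graph, reachable from Hall: {Hall, v2}.
Min-cut edges: Hall→v1 (3), v2→v3 (2), v2→v4 (4); capacity 3 + 2 + 4 = 9.
This cut is saturated, so no flow can exceed 9.

9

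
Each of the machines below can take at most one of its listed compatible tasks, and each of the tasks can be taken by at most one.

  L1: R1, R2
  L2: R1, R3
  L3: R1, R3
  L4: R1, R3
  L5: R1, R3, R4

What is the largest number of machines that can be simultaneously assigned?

Unit-capacity flow: source→left, listed edges, right→sink; max matching = max flow.
Augmenting path L1→R1 (+1); matched 1.
Augmenting path L2→R3 (+1); matched 2.
Augmenting path L5→R4 (+1); matched 3.
Augmenting path L3→R1→L1→R2 (+1); matched 4.
No augmenting path remains; maximum matching = 4.
König certificate: {L1, L5, R1, R3} is a vertex cover of size 4 (every listed pair touches it), so no matching can be larger.

4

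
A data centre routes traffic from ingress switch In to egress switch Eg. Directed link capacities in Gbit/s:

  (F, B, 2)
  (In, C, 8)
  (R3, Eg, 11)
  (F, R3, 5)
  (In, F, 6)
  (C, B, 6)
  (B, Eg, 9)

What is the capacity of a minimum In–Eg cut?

Augment In→F→R3→Eg: bottleneck 5, flow now 5.
Augment In→F→B→Eg: bottleneck 1, flow now 6.
Augment In→C→B→Eg: bottleneck 6, flow now 12.
No augmenting path remains; maximum flow = 12.
By max-flow min-cut, the minimum cut capacity equals the max flow.
In the residual graph, reachable from In: {In, C}.
Min-cut edges: In→F (6), C→B (6); capacity 6 + 6 = 12.

12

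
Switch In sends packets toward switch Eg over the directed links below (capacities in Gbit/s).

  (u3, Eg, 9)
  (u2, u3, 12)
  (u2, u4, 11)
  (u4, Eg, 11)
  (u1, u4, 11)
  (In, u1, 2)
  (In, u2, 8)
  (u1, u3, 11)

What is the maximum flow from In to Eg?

Augment In→u1→u3→Eg: bottleneck 2, flow now 2.
Augment In→u2→u3→Eg: bottleneck 7, flow now 9.
Augment In→u2→u4→Eg: bottleneck 1, flow now 10.
No augmenting path remains; maximum flow = 10.
In the residual graph, reachable from In: {In}.
Min-cut edges: In→u1 (2), In→u2 (8); capacity 2 + 8 = 10.
This cut is saturated, so no flow can exceed 10.

10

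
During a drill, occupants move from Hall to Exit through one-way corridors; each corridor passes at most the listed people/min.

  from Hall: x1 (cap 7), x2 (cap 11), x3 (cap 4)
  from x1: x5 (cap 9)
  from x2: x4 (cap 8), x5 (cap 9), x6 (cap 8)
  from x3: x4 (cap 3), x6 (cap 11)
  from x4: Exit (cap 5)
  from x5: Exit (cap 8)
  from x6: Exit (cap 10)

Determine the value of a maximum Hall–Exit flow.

22

Augment Hall→x1→x5→Exit: bottleneck 7, flow now 7.
Augment Hall→x2→x4→Exit: bottleneck 5, flow now 12.
Augment Hall→x2→x5→Exit: bottleneck 1, flow now 13.
Augment Hall→x2→x6→Exit: bottleneck 5, flow now 18.
Augment Hall→x3→x6→Exit: bottleneck 4, flow now 22.
No augmenting path remains; maximum flow = 22.
In the residual graph, reachable from Hall: {Hall}.
Min-cut edges: Hall→x1 (7), Hall→x2 (11), Hall→x3 (4); capacity 7 + 11 + 4 = 22.
This cut is saturated, so no flow can exceed 22.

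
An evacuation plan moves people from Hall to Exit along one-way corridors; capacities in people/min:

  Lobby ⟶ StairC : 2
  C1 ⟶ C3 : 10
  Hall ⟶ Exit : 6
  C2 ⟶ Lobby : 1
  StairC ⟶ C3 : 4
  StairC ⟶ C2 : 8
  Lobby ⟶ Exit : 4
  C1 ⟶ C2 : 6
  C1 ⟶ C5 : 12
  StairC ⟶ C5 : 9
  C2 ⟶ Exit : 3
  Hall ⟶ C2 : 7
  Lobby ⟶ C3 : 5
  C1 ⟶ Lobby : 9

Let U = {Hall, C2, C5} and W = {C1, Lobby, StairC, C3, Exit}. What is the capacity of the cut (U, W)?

10

Edges leaving {Hall, C2, C5}: Hall→Exit (6), C2→Lobby (1), C2→Exit (3).
Cut capacity = 6 + 1 + 3 = 10.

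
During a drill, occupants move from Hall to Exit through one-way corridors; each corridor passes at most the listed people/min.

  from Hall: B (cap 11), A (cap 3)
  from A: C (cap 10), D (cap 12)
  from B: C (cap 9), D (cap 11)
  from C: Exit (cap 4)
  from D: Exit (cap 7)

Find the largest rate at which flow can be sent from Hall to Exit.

Augment Hall→A→C→Exit: bottleneck 3, flow now 3.
Augment Hall→B→C→Exit: bottleneck 1, flow now 4.
Augment Hall→B→D→Exit: bottleneck 7, flow now 11.
No augmenting path remains; maximum flow = 11.
In the residual graph, reachable from Hall: {Hall, A, B, C, D}.
Min-cut edges: C→Exit (4), D→Exit (7); capacity 4 + 7 = 11.
This cut is saturated, so no flow can exceed 11.

11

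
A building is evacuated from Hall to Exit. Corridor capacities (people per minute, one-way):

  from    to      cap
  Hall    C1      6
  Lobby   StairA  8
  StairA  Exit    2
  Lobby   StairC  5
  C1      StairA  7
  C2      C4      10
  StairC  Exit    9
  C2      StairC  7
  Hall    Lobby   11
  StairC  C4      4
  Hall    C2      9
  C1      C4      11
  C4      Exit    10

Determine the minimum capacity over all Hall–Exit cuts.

Augment Hall→C2→C4→Exit: bottleneck 9, flow now 9.
Augment Hall→C1→C4→Exit: bottleneck 1, flow now 10.
Augment Hall→C1→StairA→Exit: bottleneck 2, flow now 12.
Augment Hall→Lobby→StairC→Exit: bottleneck 5, flow now 17.
Augment Hall→C1→C4→C2→StairC→Exit: bottleneck 3, flow now 20. (uses reverse residual edge)
Augment Hall→Lobby→StairA→C1→C4→C2→StairC→Exit: bottleneck 1, flow now 21. (uses reverse residual edge)
No augmenting path remains; maximum flow = 21.
By max-flow min-cut, the minimum cut capacity equals the max flow.
In the residual graph, reachable from Hall: {Hall, C2, C1, Lobby, C4, StairA, StairC}.
Min-cut edges: C4→Exit (10), StairA→Exit (2), StairC→Exit (9); capacity 10 + 2 + 9 = 21.

21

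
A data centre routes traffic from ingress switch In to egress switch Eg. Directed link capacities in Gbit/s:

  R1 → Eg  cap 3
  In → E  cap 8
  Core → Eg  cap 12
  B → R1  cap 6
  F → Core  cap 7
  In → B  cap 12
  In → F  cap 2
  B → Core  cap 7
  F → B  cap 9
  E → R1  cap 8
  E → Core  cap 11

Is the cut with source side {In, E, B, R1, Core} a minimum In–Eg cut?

No — its capacity is 17, but the minimum cut has capacity 15.

Given cut capacity: 2 + 3 + 12 = 17.
Augment In→F→Core→Eg: bottleneck 2, flow now 2.
Augment In→E→R1→Eg: bottleneck 3, flow now 5.
Augment In→E→Core→Eg: bottleneck 5, flow now 10.
Augment In→B→Core→Eg: bottleneck 5, flow now 15.
No augmenting path remains; maximum flow = 15.
In the residual graph, reachable from In: {In, F, E, B, R1, Core}.
Min-cut edges: R1→Eg (3), Core→Eg (12); capacity 3 + 12 = 15.
Cut capacity 17 exceeds the max flow 15, so it is not minimum.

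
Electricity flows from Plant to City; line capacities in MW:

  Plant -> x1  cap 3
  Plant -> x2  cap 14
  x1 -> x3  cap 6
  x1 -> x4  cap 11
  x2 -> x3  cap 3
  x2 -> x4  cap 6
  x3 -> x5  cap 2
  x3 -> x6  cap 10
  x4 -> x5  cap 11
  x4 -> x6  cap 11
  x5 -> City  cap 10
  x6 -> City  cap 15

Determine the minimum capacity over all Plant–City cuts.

Augment Plant→x1→x3→x5→City: bottleneck 2, flow now 2.
Augment Plant→x1→x3→x6→City: bottleneck 1, flow now 3.
Augment Plant→x2→x3→x6→City: bottleneck 3, flow now 6.
Augment Plant→x2→x4→x5→City: bottleneck 6, flow now 12.
No augmenting path remains; maximum flow = 12.
By max-flow min-cut, the minimum cut capacity equals the max flow.
In the residual graph, reachable from Plant: {Plant, x2}.
Min-cut edges: Plant→x1 (3), x2→x3 (3), x2→x4 (6); capacity 3 + 3 + 6 = 12.

12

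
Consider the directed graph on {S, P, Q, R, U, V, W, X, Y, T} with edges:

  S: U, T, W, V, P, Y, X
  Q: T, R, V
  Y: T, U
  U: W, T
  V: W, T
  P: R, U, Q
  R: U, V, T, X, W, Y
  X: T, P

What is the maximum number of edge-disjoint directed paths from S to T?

Assign every edge capacity 1; by Menger, the answer equals the max flow.
Path S→T (+1); total 1.
Path S→U→T (+1); total 2.
Path S→V→T (+1); total 3.
Path S→X→T (+1); total 4.
Path S→Y→T (+1); total 5.
Path S→P→Q→T (+1); total 6.
No residual S→T path; max flow = 6.
Certifying cut of size 6: {S→P, S→T, S→U, S→V, S→X, S→Y}.

6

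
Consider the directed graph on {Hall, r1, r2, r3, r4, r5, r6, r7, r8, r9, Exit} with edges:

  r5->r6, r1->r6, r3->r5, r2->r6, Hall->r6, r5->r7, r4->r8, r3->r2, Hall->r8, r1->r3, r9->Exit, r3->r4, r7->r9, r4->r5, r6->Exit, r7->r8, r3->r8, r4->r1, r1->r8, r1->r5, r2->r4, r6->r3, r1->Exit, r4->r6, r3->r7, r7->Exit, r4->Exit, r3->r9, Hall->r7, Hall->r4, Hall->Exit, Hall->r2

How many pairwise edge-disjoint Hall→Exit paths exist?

5

Assign every edge capacity 1; by Menger, the answer equals the max flow.
Path Hall→Exit (+1); total 1.
Path Hall→r4→Exit (+1); total 2.
Path Hall→r6→Exit (+1); total 3.
Path Hall→r7→Exit (+1); total 4.
Path Hall→r2→r4→r1→Exit (+1); total 5.
No residual Hall→Exit path; max flow = 5.
Certifying cut of size 5: {Hall→Exit, Hall→r2, Hall→r4, Hall→r6, Hall→r7}.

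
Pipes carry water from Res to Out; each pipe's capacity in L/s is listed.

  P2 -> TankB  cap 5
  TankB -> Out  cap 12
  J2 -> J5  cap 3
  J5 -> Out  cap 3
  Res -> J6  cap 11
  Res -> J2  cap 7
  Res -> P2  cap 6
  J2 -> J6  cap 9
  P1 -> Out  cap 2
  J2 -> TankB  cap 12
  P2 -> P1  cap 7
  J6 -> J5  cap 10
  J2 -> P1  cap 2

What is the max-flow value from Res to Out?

16

Augment Res→J6→J5→Out: bottleneck 3, flow now 3.
Augment Res→P2→TankB→Out: bottleneck 5, flow now 8.
Augment Res→P2→P1→Out: bottleneck 1, flow now 9.
Augment Res→J2→TankB→Out: bottleneck 7, flow now 16.
No augmenting path remains; maximum flow = 16.
In the residual graph, reachable from Res: {Res, J6, J5}.
Min-cut edges: Res→P2 (6), Res→J2 (7), J5→Out (3); capacity 6 + 7 + 3 = 16.
This cut is saturated, so no flow can exceed 16.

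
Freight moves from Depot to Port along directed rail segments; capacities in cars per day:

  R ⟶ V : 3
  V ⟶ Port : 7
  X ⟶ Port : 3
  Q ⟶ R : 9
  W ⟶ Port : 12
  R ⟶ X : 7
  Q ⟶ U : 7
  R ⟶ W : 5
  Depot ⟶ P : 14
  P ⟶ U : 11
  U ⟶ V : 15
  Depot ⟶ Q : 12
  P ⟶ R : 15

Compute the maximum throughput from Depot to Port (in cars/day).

15

Augment Depot→P→R→V→Port: bottleneck 3, flow now 3.
Augment Depot→P→R→W→Port: bottleneck 5, flow now 8.
Augment Depot→P→R→X→Port: bottleneck 3, flow now 11.
Augment Depot→P→U→V→Port: bottleneck 3, flow now 14.
Augment Depot→Q→U→V→Port: bottleneck 1, flow now 15.
No augmenting path remains; maximum flow = 15.
In the residual graph, reachable from Depot: {Depot, P, Q, R, U, V, X}.
Min-cut edges: R→W (5), V→Port (7), X→Port (3); capacity 5 + 7 + 3 = 15.
This cut is saturated, so no flow can exceed 15.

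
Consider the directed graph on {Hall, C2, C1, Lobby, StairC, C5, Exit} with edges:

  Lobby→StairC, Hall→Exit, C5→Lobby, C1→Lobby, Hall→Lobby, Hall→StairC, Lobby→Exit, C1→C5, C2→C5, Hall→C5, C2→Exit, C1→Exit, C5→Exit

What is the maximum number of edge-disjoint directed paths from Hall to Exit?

3

Assign every edge capacity 1; by Menger, the answer equals the max flow.
Path Hall→Exit (+1); total 1.
Path Hall→Lobby→Exit (+1); total 2.
Path Hall→C5→Exit (+1); total 3.
No residual Hall→Exit path; max flow = 3.
Certifying cut of size 3: {Hall→C5, Hall→Exit, Hall→Lobby}.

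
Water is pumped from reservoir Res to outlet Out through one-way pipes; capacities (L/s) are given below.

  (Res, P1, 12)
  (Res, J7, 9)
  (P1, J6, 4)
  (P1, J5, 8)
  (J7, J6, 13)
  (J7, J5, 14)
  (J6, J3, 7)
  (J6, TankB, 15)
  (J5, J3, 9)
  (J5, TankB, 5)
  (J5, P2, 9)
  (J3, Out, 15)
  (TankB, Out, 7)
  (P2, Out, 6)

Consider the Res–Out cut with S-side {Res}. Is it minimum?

Yes — it is a minimum cut (capacity 21).

Given cut capacity: 12 + 9 = 21.
Augment Res→P1→J6→J3→Out: bottleneck 4, flow now 4.
Augment Res→P1→J5→J3→Out: bottleneck 8, flow now 12.
Augment Res→J7→J6→J3→Out: bottleneck 3, flow now 15.
Augment Res→J7→J6→TankB→Out: bottleneck 6, flow now 21.
No augmenting path remains; maximum flow = 21.
Cut capacity 21 equals the max flow, so it is a minimum cut.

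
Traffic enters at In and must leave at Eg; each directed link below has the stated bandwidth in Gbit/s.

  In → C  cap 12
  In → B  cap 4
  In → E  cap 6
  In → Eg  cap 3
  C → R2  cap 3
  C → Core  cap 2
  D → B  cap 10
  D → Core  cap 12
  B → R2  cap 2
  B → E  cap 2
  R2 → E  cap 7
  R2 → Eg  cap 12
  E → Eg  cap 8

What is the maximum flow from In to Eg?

Augment In→Eg: bottleneck 3, flow now 3.
Augment In→E→Eg: bottleneck 6, flow now 9.
Augment In→C→R2→Eg: bottleneck 3, flow now 12.
Augment In→B→R2→Eg: bottleneck 2, flow now 14.
Augment In→B→E→Eg: bottleneck 2, flow now 16.
No augmenting path remains; maximum flow = 16.
In the residual graph, reachable from In: {In, C, Core}.
Min-cut edges: In→B (4), In→E (6), In→Eg (3), C→R2 (3); capacity 4 + 6 + 3 + 3 = 16.
This cut is saturated, so no flow can exceed 16.

16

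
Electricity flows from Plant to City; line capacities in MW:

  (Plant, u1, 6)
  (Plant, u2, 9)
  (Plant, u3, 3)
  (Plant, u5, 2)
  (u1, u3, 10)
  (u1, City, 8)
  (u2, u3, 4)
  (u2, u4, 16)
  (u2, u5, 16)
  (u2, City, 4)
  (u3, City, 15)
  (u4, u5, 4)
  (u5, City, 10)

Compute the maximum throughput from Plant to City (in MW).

20

Augment Plant→u1→City: bottleneck 6, flow now 6.
Augment Plant→u2→City: bottleneck 4, flow now 10.
Augment Plant→u3→City: bottleneck 3, flow now 13.
Augment Plant→u5→City: bottleneck 2, flow now 15.
Augment Plant→u2→u3→City: bottleneck 4, flow now 19.
Augment Plant→u2→u5→City: bottleneck 1, flow now 20.
No augmenting path remains; maximum flow = 20.
In the residual graph, reachable from Plant: {Plant}.
Min-cut edges: Plant→u1 (6), Plant→u2 (9), Plant→u3 (3), Plant→u5 (2); capacity 6 + 9 + 3 + 2 = 20.
This cut is saturated, so no flow can exceed 20.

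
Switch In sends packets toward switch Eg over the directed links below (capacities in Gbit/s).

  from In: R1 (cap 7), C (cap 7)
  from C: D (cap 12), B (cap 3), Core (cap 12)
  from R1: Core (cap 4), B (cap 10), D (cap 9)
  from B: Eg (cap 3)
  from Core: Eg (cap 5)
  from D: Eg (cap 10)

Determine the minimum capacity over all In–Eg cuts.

Augment In→C→B→Eg: bottleneck 3, flow now 3.
Augment In→C→Core→Eg: bottleneck 4, flow now 7.
Augment In→R1→Core→Eg: bottleneck 1, flow now 8.
Augment In→R1→D→Eg: bottleneck 6, flow now 14.
No augmenting path remains; maximum flow = 14.
By max-flow min-cut, the minimum cut capacity equals the max flow.
In the residual graph, reachable from In: {In}.
Min-cut edges: In→C (7), In→R1 (7); capacity 7 + 7 = 14.

14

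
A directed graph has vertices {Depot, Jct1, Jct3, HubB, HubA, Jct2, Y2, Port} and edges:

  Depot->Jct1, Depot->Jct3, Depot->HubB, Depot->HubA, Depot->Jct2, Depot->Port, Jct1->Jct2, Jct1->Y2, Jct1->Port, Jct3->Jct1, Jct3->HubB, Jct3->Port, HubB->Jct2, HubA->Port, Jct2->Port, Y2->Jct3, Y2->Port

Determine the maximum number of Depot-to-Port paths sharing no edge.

5

Assign every edge capacity 1; by Menger, the answer equals the max flow.
Path Depot→Port (+1); total 1.
Path Depot→Jct1→Port (+1); total 2.
Path Depot→Jct3→Port (+1); total 3.
Path Depot→HubA→Port (+1); total 4.
Path Depot→Jct2→Port (+1); total 5.
No residual Depot→Port path; max flow = 5.
Certifying cut of size 5: {Depot→HubA, Depot→Jct1, Depot→Jct3, Depot→Port, Jct2→Port}.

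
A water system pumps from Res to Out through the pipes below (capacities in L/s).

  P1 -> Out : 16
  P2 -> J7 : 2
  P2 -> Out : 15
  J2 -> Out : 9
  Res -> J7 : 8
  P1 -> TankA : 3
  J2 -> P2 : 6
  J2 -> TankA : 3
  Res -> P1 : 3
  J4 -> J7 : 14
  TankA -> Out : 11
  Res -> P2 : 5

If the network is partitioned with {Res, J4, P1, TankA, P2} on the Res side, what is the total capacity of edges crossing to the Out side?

66

Edges leaving {Res, J4, P1, TankA, P2}: Res→J7 (8), J4→J7 (14), P1→Out (16), TankA→Out (11), P2→J7 (2), P2→Out (15).
Cut capacity = 8 + 14 + 16 + 11 + 2 + 15 = 66.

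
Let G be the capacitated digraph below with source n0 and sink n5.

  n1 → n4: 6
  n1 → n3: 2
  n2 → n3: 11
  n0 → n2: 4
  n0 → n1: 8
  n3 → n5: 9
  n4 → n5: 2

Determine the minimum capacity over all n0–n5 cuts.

Augment n0→n1→n3→n5: bottleneck 2, flow now 2.
Augment n0→n1→n4→n5: bottleneck 2, flow now 4.
Augment n0→n2→n3→n5: bottleneck 4, flow now 8.
No augmenting path remains; maximum flow = 8.
By max-flow min-cut, the minimum cut capacity equals the max flow.
In the residual graph, reachable from n0: {n0, n1, n4}.
Min-cut edges: n0→n2 (4), n1→n3 (2), n4→n5 (2); capacity 4 + 2 + 2 = 8.

8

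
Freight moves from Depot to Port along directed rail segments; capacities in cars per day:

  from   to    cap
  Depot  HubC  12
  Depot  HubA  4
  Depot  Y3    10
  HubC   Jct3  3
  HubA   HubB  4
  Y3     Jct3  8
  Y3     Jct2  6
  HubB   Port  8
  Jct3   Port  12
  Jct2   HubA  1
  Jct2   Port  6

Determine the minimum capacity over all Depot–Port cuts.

Augment Depot→HubC→Jct3→Port: bottleneck 3, flow now 3.
Augment Depot→HubA→HubB→Port: bottleneck 4, flow now 7.
Augment Depot→Y3→Jct3→Port: bottleneck 8, flow now 15.
Augment Depot→Y3→Jct2→Port: bottleneck 2, flow now 17.
No augmenting path remains; maximum flow = 17.
By max-flow min-cut, the minimum cut capacity equals the max flow.
In the residual graph, reachable from Depot: {Depot, HubC}.
Min-cut edges: Depot→HubA (4), Depot→Y3 (10), HubC→Jct3 (3); capacity 4 + 10 + 3 = 17.

17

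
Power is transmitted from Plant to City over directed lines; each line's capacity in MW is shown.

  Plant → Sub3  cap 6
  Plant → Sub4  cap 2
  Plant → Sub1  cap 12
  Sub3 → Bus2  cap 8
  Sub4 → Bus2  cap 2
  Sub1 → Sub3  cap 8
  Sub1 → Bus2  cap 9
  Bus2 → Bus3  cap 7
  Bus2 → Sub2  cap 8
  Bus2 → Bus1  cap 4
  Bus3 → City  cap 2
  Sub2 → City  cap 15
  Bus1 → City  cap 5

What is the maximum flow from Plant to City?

Augment Plant→Sub3→Bus2→Bus3→City: bottleneck 2, flow now 2.
Augment Plant→Sub3→Bus2→Sub2→City: bottleneck 4, flow now 6.
Augment Plant→Sub4→Bus2→Sub2→City: bottleneck 2, flow now 8.
Augment Plant→Sub1→Bus2→Sub2→City: bottleneck 2, flow now 10.
Augment Plant→Sub1→Bus2→Bus1→City: bottleneck 4, flow now 14.
No augmenting path remains; maximum flow = 14.
In the residual graph, reachable from Plant: {Plant, Sub3, Sub4, Sub1, Bus2, Bus3}.
Min-cut edges: Bus2→Sub2 (8), Bus2→Bus1 (4), Bus3→City (2); capacity 8 + 4 + 2 = 14.
This cut is saturated, so no flow can exceed 14.

14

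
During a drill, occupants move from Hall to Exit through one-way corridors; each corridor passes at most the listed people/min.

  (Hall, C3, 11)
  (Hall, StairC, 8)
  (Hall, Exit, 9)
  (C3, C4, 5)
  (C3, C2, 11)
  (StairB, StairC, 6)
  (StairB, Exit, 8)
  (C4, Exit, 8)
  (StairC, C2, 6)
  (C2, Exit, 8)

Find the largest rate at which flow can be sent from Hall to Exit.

Augment Hall→Exit: bottleneck 9, flow now 9.
Augment Hall→C3→C4→Exit: bottleneck 5, flow now 14.
Augment Hall→C3→C2→Exit: bottleneck 6, flow now 20.
Augment Hall→StairC→C2→Exit: bottleneck 2, flow now 22.
No augmenting path remains; maximum flow = 22.
In the residual graph, reachable from Hall: {Hall, C3, StairC, C2}.
Min-cut edges: Hall→Exit (9), C3→C4 (5), C2→Exit (8); capacity 9 + 5 + 8 = 22.
This cut is saturated, so no flow can exceed 22.

22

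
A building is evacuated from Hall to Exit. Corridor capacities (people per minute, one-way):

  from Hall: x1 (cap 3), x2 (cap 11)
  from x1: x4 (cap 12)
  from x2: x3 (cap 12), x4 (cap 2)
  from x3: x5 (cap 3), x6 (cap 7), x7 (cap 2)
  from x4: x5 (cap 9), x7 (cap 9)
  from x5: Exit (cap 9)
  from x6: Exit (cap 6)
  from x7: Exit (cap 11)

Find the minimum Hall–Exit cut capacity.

Augment Hall→x1→x4→x5→Exit: bottleneck 3, flow now 3.
Augment Hall→x2→x3→x5→Exit: bottleneck 3, flow now 6.
Augment Hall→x2→x3→x6→Exit: bottleneck 6, flow now 12.
Augment Hall→x2→x3→x7→Exit: bottleneck 2, flow now 14.
No augmenting path remains; maximum flow = 14.
By max-flow min-cut, the minimum cut capacity equals the max flow.
In the residual graph, reachable from Hall: {Hall}.
Min-cut edges: Hall→x1 (3), Hall→x2 (11); capacity 3 + 11 = 14.

14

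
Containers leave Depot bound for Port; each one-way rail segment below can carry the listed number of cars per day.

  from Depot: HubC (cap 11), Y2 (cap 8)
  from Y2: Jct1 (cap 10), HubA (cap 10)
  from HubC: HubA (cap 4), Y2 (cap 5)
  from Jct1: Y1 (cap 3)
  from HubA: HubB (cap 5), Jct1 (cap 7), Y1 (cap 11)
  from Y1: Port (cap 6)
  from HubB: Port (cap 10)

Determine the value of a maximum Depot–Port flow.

11

Augment Depot→Y2→Jct1→Y1→Port: bottleneck 3, flow now 3.
Augment Depot→Y2→HubA→Y1→Port: bottleneck 3, flow now 6.
Augment Depot→Y2→HubA→HubB→Port: bottleneck 2, flow now 8.
Augment Depot→HubC→HubA→HubB→Port: bottleneck 3, flow now 11.
No augmenting path remains; maximum flow = 11.
In the residual graph, reachable from Depot: {Depot, Y2, HubC, Jct1, HubA, Y1}.
Min-cut edges: HubA→HubB (5), Y1→Port (6); capacity 5 + 6 = 11.
This cut is saturated, so no flow can exceed 11.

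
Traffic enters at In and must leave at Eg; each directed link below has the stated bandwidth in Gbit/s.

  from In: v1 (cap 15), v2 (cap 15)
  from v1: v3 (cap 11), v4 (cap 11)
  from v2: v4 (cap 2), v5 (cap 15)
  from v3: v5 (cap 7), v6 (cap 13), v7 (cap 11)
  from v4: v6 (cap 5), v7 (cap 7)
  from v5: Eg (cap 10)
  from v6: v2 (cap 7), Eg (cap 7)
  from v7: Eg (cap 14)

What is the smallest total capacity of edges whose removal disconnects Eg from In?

27

Augment In→v2→v5→Eg: bottleneck 10, flow now 10.
Augment In→v1→v3→v6→Eg: bottleneck 7, flow now 17.
Augment In→v1→v3→v7→Eg: bottleneck 4, flow now 21.
Augment In→v1→v4→v7→Eg: bottleneck 4, flow now 25.
Augment In→v2→v4→v7→Eg: bottleneck 2, flow now 27.
No augmenting path remains; maximum flow = 27.
By max-flow min-cut, the minimum cut capacity equals the max flow.
In the residual graph, reachable from In: {In, v2, v5}.
Min-cut edges: In→v1 (15), v2→v4 (2), v5→Eg (10); capacity 15 + 2 + 10 = 27.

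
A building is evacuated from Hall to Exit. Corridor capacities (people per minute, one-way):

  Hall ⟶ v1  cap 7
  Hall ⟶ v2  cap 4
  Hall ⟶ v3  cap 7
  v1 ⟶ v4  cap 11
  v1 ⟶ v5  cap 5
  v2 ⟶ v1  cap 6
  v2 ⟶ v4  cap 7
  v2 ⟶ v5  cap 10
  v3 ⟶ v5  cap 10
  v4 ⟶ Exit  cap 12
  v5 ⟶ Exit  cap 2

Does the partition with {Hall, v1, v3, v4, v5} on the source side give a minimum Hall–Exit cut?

Given cut capacity: 4 + 12 + 2 = 18.
Augment Hall→v1→v4→Exit: bottleneck 7, flow now 7.
Augment Hall→v2→v4→Exit: bottleneck 4, flow now 11.
Augment Hall→v3→v5→Exit: bottleneck 2, flow now 13.
No augmenting path remains; maximum flow = 13.
In the residual graph, reachable from Hall: {Hall, v3, v5}.
Min-cut edges: Hall→v1 (7), Hall→v2 (4), v5→Exit (2); capacity 7 + 4 + 2 = 13.
Cut capacity 18 exceeds the max flow 13, so it is not minimum.

No — its capacity is 18, but the minimum cut has capacity 13.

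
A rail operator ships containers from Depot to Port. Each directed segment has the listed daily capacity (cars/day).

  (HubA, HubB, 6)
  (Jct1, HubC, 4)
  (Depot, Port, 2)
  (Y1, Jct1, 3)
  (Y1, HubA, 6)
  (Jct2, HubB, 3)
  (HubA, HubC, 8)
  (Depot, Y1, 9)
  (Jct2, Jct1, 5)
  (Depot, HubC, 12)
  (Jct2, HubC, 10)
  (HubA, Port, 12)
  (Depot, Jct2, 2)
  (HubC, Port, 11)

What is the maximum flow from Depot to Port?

Augment Depot→Port: bottleneck 2, flow now 2.
Augment Depot→HubC→Port: bottleneck 11, flow now 13.
Augment Depot→Y1→HubA→Port: bottleneck 6, flow now 19.
No augmenting path remains; maximum flow = 19.
In the residual graph, reachable from Depot: {Depot, Y1, Jct2, HubB, HubC, Jct1}.
Min-cut edges: Depot→Port (2), Y1→HubA (6), HubC→Port (11); capacity 2 + 6 + 11 = 19.
This cut is saturated, so no flow can exceed 19.

19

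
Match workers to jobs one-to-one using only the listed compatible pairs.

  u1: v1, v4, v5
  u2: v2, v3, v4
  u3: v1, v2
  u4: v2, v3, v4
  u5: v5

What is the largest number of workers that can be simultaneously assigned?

Unit-capacity flow: source→left, listed edges, right→sink; max matching = max flow.
Augmenting path u1→v1 (+1); matched 1.
Augmenting path u2→v2 (+1); matched 2.
Augmenting path u4→v3 (+1); matched 3.
Augmenting path u5→v5 (+1); matched 4.
Augmenting path u3→v1→u1→v4 (+1); matched 5.
No augmenting path remains; maximum matching = 5.
König certificate: {u1, u2, u3, u4, u5} is a vertex cover of size 5 (every listed pair touches it), so no matching can be larger.

5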